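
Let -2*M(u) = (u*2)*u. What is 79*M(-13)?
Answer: -13351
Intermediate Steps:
M(u) = -u² (M(u) = -u*2*u/2 = -2*u*u/2 = -u²)
79*M(-13) = 79*(-1*(-13)²) = 79*(-1*169) = 79*(-169) = -13351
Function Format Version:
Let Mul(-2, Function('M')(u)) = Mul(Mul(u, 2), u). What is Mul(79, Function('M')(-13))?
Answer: -13351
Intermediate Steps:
Function('M')(u) = Mul(-1, Pow(u, 2)) (Function('M')(u) = Mul(Rational(-1, 2), Mul(Mul(u, 2), u)) = Mul(Rational(-1, 2), Mul(Mul(2, u), u)) = Mul(Rational(-1, 2), Mul(2, Pow(u, 2))) = Mul(-1, Pow(u, 2)))
Mul(79, Function('M')(-13)) = Mul(79, Mul(-1, Pow(-13, 2))) = Mul(79, Mul(-1, 169)) = Mul(79, -169) = -13351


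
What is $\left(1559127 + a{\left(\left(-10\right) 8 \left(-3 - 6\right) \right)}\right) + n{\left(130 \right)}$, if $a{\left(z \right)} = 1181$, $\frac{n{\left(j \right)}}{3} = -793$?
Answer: $1557929$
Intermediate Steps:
$n{\left(j \right)} = -2379$ ($n{\left(j \right)} = 3 \left(-793\right) = -2379$)
$\left(1559127 + a{\left(\left(-10\right) 8 \left(-3 - 6\right) \right)}\right) + n{\left(130 \right)} = \left(1559127 + 1181\right) - 2379 = 1560308 - 2379 = 1557929$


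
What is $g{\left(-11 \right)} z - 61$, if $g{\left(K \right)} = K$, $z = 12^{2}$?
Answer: $-1645$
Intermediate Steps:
$z = 144$
$g{\left(-11 \right)} z - 61 = \left(-11\right) 144 - 61 = -1584 - 61 = -1645$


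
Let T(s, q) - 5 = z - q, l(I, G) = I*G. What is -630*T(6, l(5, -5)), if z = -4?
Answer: -16380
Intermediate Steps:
l(I, G) = G*I
T(s, q) = 1 - q (T(s, q) = 5 + (-4 - q) = 1 - q)
-630*T(6, l(5, -5)) = -630*(1 - (-5)*5) = -630*(1 - 1*(-25)) = -630*(1 + 25) = -630*26 = -16380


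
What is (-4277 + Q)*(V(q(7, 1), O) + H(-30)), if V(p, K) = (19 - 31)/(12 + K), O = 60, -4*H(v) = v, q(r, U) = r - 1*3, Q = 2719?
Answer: -34276/3 ≈ -11425.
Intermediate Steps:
q(r, U) = -3 + r (q(r, U) = r - 3 = -3 + r)
H(v) = -v/4
V(p, K) = -12/(12 + K)
(-4277 + Q)*(V(q(7, 1), O) + H(-30)) = (-4277 + 2719)*(-12/(12 + 60) - ¼*(-30)) = -1558*(-12/72 + 15/2) = -1558*(-12*1/72 + 15/2) = -1558*(-⅙ + 15/2) = -1558*22/3 = -34276/3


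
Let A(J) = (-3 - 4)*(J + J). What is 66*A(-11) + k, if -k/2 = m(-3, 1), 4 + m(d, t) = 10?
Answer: 10152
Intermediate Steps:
m(d, t) = 6 (m(d, t) = -4 + 10 = 6)
k = -12 (k = -2*6 = -12)
A(J) = -14*J
66*A(-11) + k = 66*(-14*(-11)) - 12 = 66*154 - 12 = 10164 - 12 = 10152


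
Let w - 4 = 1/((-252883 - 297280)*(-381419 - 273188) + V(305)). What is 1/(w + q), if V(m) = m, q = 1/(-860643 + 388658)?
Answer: 169980938079843310/679923392179293979 ≈ 0.25000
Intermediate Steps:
q = -1/471985 (q = 1/(-471985) = -1/471985 ≈ -2.1187e-6)
w = 1440562204985/360140551246 (w = 4 + 1/((-252883 - 297280)*(-381419 - 273188) + 305) = 4 + 1/(-550163*(-654607) + 305) = 4 + 1/(360140550941 + 305) = 4 + 1/360140551246 = 1440562204985/360140551246 ≈ 4.0000)
1/(w + q) = 1/(1440562204985/360140551246 - 1/471985) = 1/(679923392179293979/169980938079843310) = 169980938079843310/679923392179293979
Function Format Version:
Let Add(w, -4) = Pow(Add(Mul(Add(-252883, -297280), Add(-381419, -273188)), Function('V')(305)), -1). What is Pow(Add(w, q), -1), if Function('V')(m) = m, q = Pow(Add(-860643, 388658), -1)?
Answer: Rational(169980938079843310, 679923392179293979) ≈ 0.25000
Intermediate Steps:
q = Rational(-1, 471985) (q = Pow(-471985, -1) = Rational(-1, 471985) ≈ -2.1187e-6)
w = Rational(1440562204985, 360140551246) (w = Add(4, Pow(Add(Mul(Add(-252883, -297280), Add(-381419, -273188)), 305), -1)) = Add(4, Pow(Add(Mul(-550163, -654607), 305), -1)) = Add(4, Pow(Add(360140550941, 305), -1)) = Add(4, Pow(360140551246, -1)) = Add(4, Rational(1, 360140551246)) = Rational(1440562204985, 360140551246) ≈ 4.0000)
Pow(Add(w, q), -1) = Pow(Add(Rational(1440562204985, 360140551246), Rational(-1, 471985)), -1) = Pow(Rational(679923392179293979, 169980938079843310), -1) = Rational(169980938079843310, 679923392179293979)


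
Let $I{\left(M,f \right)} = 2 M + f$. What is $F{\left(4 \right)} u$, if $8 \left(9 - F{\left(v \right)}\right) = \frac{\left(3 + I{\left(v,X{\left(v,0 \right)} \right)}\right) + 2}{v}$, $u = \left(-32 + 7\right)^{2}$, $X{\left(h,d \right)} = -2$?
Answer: $\frac{173125}{32} \approx 5410.2$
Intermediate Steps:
$u = 625$ ($u = \left(-25\right)^{2} = 625$)
$I{\left(M,f \right)} = f + 2 M$
$F{\left(v \right)} = 9 - \frac{3 + 2 v}{8 v}$ ($F{\left(v \right)} = 9 - \frac{\left(\left(3 + \left(-2 + 2 v\right)\right) + 2\right) \frac{1}{v}}{8} = 9 - \frac{\left(\left(1 + 2 v\right) + 2\right) \frac{1}{v}}{8} = 9 - \frac{\left(3 + 2 v\right) \frac{1}{v}}{8} = 9 - \frac{\frac{1}{v} \left(3 + 2 v\right)}{8} = 9 - \frac{3 + 2 v}{8 v}$)
$F{\left(4 \right)} u = \frac{-3 + 70 \cdot 4}{8 \cdot 4} \cdot 625 = \frac{1}{8} \cdot \frac{1}{4} \left(-3 + 280\right) 625 = \frac{1}{8} \cdot \frac{1}{4} \cdot 277 \cdot 625 = \frac{277}{32} \cdot 625 = \frac{173125}{32}$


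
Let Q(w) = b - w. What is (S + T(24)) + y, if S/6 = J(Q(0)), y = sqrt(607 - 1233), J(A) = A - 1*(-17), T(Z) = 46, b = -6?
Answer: 112 + I*sqrt(626) ≈ 112.0 + 25.02*I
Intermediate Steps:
Q(w) = -6 - w
J(A) = 17 + A (J(A) = A + 17 = 17 + A)
y = I*sqrt(626) (y = sqrt(-626) = I*sqrt(626) ≈ 25.02*I)
S = 66 (S = 6*(17 + (-6 - 1*0)) = 6*(17 + (-6 + 0)) = 6*(17 - 6) = 6*11 = 66)
(S + T(24)) + y = (66 + 46) + I*sqrt(626) = 112 + I*sqrt(626)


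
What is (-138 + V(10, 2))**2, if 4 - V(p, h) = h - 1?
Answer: 18225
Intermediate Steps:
V(p, h) = 5 - h (V(p, h) = 4 - (h - 1) = 4 - (-1 + h) = 4 + (1 - h) = 5 - h)
(-138 + V(10, 2))**2 = (-138 + (5 - 1*2))**2 = (-138 + (5 - 2))**2 = (-138 + 3)**2 = (-135)**2 = 18225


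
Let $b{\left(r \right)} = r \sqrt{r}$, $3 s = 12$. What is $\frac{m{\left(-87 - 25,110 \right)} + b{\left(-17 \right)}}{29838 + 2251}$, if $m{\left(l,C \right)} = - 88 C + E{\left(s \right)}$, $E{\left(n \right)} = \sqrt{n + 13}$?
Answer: $- \frac{9680}{32089} + \frac{\sqrt{17} \left(1 - 17 i\right)}{32089} \approx -0.30153 - 0.0021843 i$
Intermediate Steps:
$s = 4$ ($s = \frac{1}{3} \cdot 12 = 4$)
$b{\left(r \right)} = r^{\frac{3}{2}}$
$E{\left(n \right)} = \sqrt{13 + n}$
$m{\left(l,C \right)} = \sqrt{17} - 88 C$ ($m{\left(l,C \right)} = - 88 C + \sqrt{13 + 4} = - 88 C + \sqrt{17} = \sqrt{17} - 88 C$)
$\frac{m{\left(-87 - 25,110 \right)} + b{\left(-17 \right)}}{29838 + 2251} = \frac{\left(\sqrt{17} - 9680\right) + \left(-17\right)^{\frac{3}{2}}}{29838 + 2251} = \frac{\left(\sqrt{17} - 9680\right) - 17 i \sqrt{17}}{32089} = \left(\left(-9680 + \sqrt{17}\right) - 17 i \sqrt{17}\right) \frac{1}{32089} = \left(-9680 + \sqrt{17} - 17 i \sqrt{17}\right) \frac{1}{32089} = - \frac{9680}{32089} + \frac{\sqrt{17}}{32089} - \frac{17 i \sqrt{17}}{32089}$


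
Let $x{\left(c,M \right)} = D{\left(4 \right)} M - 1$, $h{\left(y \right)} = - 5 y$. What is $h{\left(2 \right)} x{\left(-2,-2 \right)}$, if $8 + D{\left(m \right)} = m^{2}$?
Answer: $170$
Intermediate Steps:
$D{\left(m \right)} = -8 + m^{2}$
$x{\left(c,M \right)} = -1 + 8 M$ ($x{\left(c,M \right)} = \left(-8 + 4^{2}\right) M - 1 = \left(-8 + 16\right) M - 1 = 8 M - 1 = -1 + 8 M$)
$h{\left(2 \right)} x{\left(-2,-2 \right)} = \left(-5\right) 2 \left(-1 + 8 \left(-2\right)\right) = - 10 \left(-1 - 16\right) = \left(-10\right) \left(-17\right) = 170$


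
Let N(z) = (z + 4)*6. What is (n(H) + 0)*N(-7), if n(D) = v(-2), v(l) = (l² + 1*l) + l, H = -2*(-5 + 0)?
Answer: 0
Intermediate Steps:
H = 10 (H = -2*(-5) = 10)
v(l) = l² + 2*l (v(l) = (l² + l) + l = (l + l²) + l = l² + 2*l)
n(D) = 0 (n(D) = -2*(2 - 2) = -2*0 = 0)
N(z) = 24 + 6*z (N(z) = (4 + z)*6 = 24 + 6*z)
(n(H) + 0)*N(-7) = (0 + 0)*(24 + 6*(-7)) = 0*(24 - 42) = 0*(-18) = 0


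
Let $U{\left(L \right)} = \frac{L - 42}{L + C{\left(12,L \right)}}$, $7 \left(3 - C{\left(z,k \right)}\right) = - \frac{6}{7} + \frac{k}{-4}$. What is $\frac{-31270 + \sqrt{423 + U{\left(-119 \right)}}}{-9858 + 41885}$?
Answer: $- \frac{31270}{32027} + \frac{11 \sqrt{1944134195}}{754075715} \approx -0.97572$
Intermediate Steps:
$C{\left(z,k \right)} = \frac{153}{49} + \frac{k}{28}$ ($C{\left(z,k \right)} = 3 - \frac{- \frac{6}{7} + \frac{k}{-4}}{7} = 3 - \frac{\left(-6\right) \frac{1}{7} + k \left(- \frac{1}{4}\right)}{7} = 3 - \frac{- \frac{6}{7} - \frac{k}{4}}{7} = 3 + \left(\frac{6}{49} + \frac{k}{28}\right) = \frac{153}{49} + \frac{k}{28}$)
$U{\left(L \right)} = \frac{-42 + L}{\frac{153}{49} + \frac{29 L}{28}}$ ($U{\left(L \right)} = \frac{L - 42}{L + \left(\frac{153}{49} + \frac{L}{28}\right)} = \frac{-42 + L}{\frac{153}{49} + \frac{29 L}{28}}$)
$\frac{-31270 + \sqrt{423 + U{\left(-119 \right)}}}{-9858 + 41885} = \frac{-31270 + \sqrt{423 + \frac{196 \left(-42 - 119\right)}{612 + 203 \left(-119\right)}}}{-9858 + 41885} = \frac{-31270 + \sqrt{423 + 196 \frac{1}{612 - 24157} \left(-161\right)}}{32027} = \left(-31270 + \sqrt{423 + 196 \frac{1}{-23545} \left(-161\right)}\right) \frac{1}{32027} = \left(-31270 + \sqrt{423 + 196 \left(- \frac{1}{23545}\right) \left(-161\right)}\right) \frac{1}{32027} = \left(-31270 + \sqrt{423 + \frac{31556}{23545}}\right) \frac{1}{32027} = \left(-31270 + \sqrt{\frac{9991091}{23545}}\right) \frac{1}{32027} = \left(-31270 + \frac{11 \sqrt{1944134195}}{23545}\right) \frac{1}{32027} = - \frac{31270}{32027} + \frac{11 \sqrt{1944134195}}{754075715}$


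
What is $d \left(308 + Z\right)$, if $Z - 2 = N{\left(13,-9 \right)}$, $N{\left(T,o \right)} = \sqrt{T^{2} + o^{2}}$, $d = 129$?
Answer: $39990 + 645 \sqrt{10} \approx 42030.0$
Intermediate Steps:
$Z = 2 + 5 \sqrt{10}$ ($Z = 2 + \sqrt{13^{2} + \left(-9\right)^{2}} = 2 + \sqrt{169 + 81} = 2 + \sqrt{250} = 2 + 5 \sqrt{10} \approx 17.811$)
$d \left(308 + Z\right) = 129 \left(308 + \left(2 + 5 \sqrt{10}\right)\right) = 129 \left(310 + 5 \sqrt{10}\right) = 39990 + 645 \sqrt{10}$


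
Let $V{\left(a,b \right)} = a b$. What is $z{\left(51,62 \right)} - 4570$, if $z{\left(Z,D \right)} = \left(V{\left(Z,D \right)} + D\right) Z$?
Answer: $159854$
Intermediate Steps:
$z{\left(Z,D \right)} = Z \left(D + D Z\right)$ ($z{\left(Z,D \right)} = \left(Z D + D\right) Z = \left(D Z + D\right) Z = \left(D + D Z\right) Z = Z \left(D + D Z\right)$)
$z{\left(51,62 \right)} - 4570 = 62 \cdot 51 \left(1 + 51\right) - 4570 = 62 \cdot 51 \cdot 52 - 4570 = 164424 - 4570 = 159854$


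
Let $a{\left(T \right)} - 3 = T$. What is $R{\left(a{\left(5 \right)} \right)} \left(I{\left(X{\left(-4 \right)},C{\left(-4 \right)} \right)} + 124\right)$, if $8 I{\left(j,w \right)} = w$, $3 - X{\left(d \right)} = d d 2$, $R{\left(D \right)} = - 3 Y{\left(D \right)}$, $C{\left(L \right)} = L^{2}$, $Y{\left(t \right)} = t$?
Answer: $-3024$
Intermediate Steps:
$a{\left(T \right)} = 3 + T$
$R{\left(D \right)} = - 3 D$
$X{\left(d \right)} = 3 - 2 d^{2}$ ($X{\left(d \right)} = 3 - d d 2 = 3 - d^{2} \cdot 2 = 3 - 2 d^{2}$)
$I{\left(j,w \right)} = \frac{w}{8}$
$R{\left(a{\left(5 \right)} \right)} \left(I{\left(X{\left(-4 \right)},C{\left(-4 \right)} \right)} + 124\right) = - 3 \left(3 + 5\right) \left(\frac{\left(-4\right)^{2}}{8} + 124\right) = \left(-3\right) 8 \left(\frac{1}{8} \cdot 16 + 124\right) = - 24 \left(2 + 124\right) = \left(-24\right) 126 = -3024$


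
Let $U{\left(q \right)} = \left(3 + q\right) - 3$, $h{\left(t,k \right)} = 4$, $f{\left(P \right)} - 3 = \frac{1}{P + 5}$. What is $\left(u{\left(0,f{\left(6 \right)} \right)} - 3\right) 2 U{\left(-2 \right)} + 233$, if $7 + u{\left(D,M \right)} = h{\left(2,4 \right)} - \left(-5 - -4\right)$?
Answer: $253$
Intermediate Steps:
$f{\left(P \right)} = 3 + \frac{1}{5 + P}$ ($f{\left(P \right)} = 3 + \frac{1}{P + 5} = 3 + \frac{1}{5 + P}$)
$u{\left(D,M \right)} = -2$ ($u{\left(D,M \right)} = -7 + \left(4 - \left(-5 - -4\right)\right) = -7 + \left(4 - \left(-5 + 4\right)\right) = -7 + \left(4 - -1\right) = -7 + \left(4 + 1\right) = -7 + 5 = -2$)
$U{\left(q \right)} = q$
$\left(u{\left(0,f{\left(6 \right)} \right)} - 3\right) 2 U{\left(-2 \right)} + 233 = \left(-2 - 3\right) 2 \left(-2\right) + 233 = \left(-5\right) 2 \left(-2\right) + 233 = \left(-10\right) \left(-2\right) + 233 = 20 + 233 = 253$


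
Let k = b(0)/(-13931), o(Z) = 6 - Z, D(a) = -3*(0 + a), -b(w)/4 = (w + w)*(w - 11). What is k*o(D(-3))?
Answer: 0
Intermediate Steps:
b(w) = -8*w*(-11 + w) (b(w) = -4*(w + w)*(w - 11) = -4*2*w*(-11 + w) = -8*w*(-11 + w))
D(a) = -3*a
k = 0 (k = (8*0*(11 - 1*0))/(-13931) = (8*0*(11 + 0))*(-1/13931) = (8*0*11)*(-1/13931) = 0*(-1/13931) = 0)
k*o(D(-3)) = 0*(6 - (-3)*(-3)) = 0*(6 - 1*9) = 0*(6 - 9) = 0*(-3) = 0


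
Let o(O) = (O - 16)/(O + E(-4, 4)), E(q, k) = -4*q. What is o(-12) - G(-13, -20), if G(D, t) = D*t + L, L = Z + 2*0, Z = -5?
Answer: -262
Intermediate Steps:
L = -5 (L = -5 + 2*0 = -5 + 0 = -5)
G(D, t) = -5 + D*t (G(D, t) = D*t - 5 = -5 + D*t)
o(O) = (-16 + O)/(16 + O) (o(O) = (O - 16)/(O - 4*(-4)) = (-16 + O)/(O + 16) = (-16 + O)/(16 + O))
o(-12) - G(-13, -20) = (-16 - 12)/(16 - 12) - (-5 - 13*(-20)) = -28/4 - (-5 + 260) = (1/4)*(-28) - 1*255 = -7 - 255 = -262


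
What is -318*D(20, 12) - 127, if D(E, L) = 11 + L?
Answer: -7441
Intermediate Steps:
-318*D(20, 12) - 127 = -318*(11 + 12) - 127 = -318*23 - 127 = -7314 - 127 = -7441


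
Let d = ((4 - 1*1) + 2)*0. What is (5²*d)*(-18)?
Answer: 0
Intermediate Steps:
d = 0 (d = ((4 - 1) + 2)*0 = (3 + 2)*0 = 5*0 = 0)
(5²*d)*(-18) = (5²*0)*(-18) = (25*0)*(-18) = 0*(-18) = 0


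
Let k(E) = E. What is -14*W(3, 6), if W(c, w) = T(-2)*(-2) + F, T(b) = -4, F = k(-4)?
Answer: -56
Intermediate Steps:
F = -4
W(c, w) = 4 (W(c, w) = -4*(-2) - 4 = 8 - 4 = 4)
-14*W(3, 6) = -14*4 = -56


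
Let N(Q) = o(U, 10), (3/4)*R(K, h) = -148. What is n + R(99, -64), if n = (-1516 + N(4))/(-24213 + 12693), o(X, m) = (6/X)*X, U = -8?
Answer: -227177/1152 ≈ -197.20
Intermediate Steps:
R(K, h) = -592/3 (R(K, h) = (4/3)*(-148) = -592/3)
o(X, m) = 6
N(Q) = 6
n = 151/1152 (n = (-1516 + 6)/(-24213 + 12693) = -1510/(-11520) = -1510*(-1/11520) = 151/1152 ≈ 0.13108)
n + R(99, -64) = 151/1152 - 592/3 = -227177/1152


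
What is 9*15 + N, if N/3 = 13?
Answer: 174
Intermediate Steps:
N = 39 (N = 3*13 = 39)
9*15 + N = 9*15 + 39 = 135 + 39 = 174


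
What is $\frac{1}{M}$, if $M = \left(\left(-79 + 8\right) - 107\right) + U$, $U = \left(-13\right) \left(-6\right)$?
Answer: $- \frac{1}{100} \approx -0.01$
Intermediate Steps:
$U = 78$
$M = -100$ ($M = \left(\left(-79 + 8\right) - 107\right) + 78 = \left(-71 - 107\right) + 78 = -178 + 78 = -100$)
$\frac{1}{M} = \frac{1}{-100} = - \frac{1}{100}$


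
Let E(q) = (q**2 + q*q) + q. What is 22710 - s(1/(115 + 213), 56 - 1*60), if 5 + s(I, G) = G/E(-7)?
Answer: 2067069/91 ≈ 22715.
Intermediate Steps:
E(q) = q + 2*q**2 (E(q) = (q**2 + q**2) + q = 2*q**2 + q = q + 2*q**2)
s(I, G) = -5 + G/91 (s(I, G) = -5 + G/((-7*(1 + 2*(-7)))) = -5 + G/((-7*(1 - 14))) = -5 + G/((-7*(-13))) = -5 + G/91)
22710 - s(1/(115 + 213), 56 - 1*60) = 22710 - (-5 + (56 - 1*60)/91) = 22710 - (-5 + (56 - 60)/91) = 22710 - (-5 + (1/91)*(-4)) = 22710 - (-5 - 4/91) = 22710 - 1*(-459/91) = 22710 + 459/91 = 2067069/91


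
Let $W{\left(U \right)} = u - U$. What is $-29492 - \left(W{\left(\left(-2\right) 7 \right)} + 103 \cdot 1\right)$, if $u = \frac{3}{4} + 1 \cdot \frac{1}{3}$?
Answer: $- \frac{355321}{12} \approx -29610.0$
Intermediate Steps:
$u = \frac{13}{12}$ ($u = 3 \cdot \frac{1}{4} + 1 \cdot \frac{1}{3} = \frac{3}{4} + \frac{1}{3} = \frac{13}{12} \approx 1.0833$)
$W{\left(U \right)} = \frac{13}{12} - U$
$-29492 - \left(W{\left(\left(-2\right) 7 \right)} + 103 \cdot 1\right) = -29492 - \left(\left(\frac{13}{12} - \left(-2\right) 7\right) + 103 \cdot 1\right) = -29492 - \left(\left(\frac{13}{12} - -14\right) + 103\right) = -29492 - \left(\left(\frac{13}{12} + 14\right) + 103\right) = -29492 - \left(\frac{181}{12} + 103\right) = -29492 - \frac{1417}{12} = - \frac{355321}{12}$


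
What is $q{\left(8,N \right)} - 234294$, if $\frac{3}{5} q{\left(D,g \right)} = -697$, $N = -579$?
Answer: $- \frac{706367}{3} \approx -2.3546 \cdot 10^{5}$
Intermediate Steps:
$q{\left(D,g \right)} = - \frac{3485}{3}$ ($q{\left(D,g \right)} = \frac{5}{3} \left(-697\right) = - \frac{3485}{3}$)
$q{\left(8,N \right)} - 234294 = - \frac{3485}{3} - 234294 = - \frac{706367}{3}$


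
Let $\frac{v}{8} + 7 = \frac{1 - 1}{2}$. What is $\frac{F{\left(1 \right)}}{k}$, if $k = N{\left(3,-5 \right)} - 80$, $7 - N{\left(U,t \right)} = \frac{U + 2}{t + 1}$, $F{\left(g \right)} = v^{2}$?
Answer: $- \frac{1792}{41} \approx -43.707$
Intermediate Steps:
$v = -56$ ($v = -56 + 8 \frac{1 - 1}{2} = -56 + 8 \left(1 - 1\right) \frac{1}{2} = -56 + 8 \cdot 0 \cdot \frac{1}{2} = -56 + 8 \cdot 0 = -56 + 0 = -56$)
$F{\left(g \right)} = 3136$ ($F{\left(g \right)} = \left(-56\right)^{2} = 3136$)
$N{\left(U,t \right)} = 7 - \frac{2 + U}{1 + t}$ ($N{\left(U,t \right)} = 7 - \frac{U + 2}{t + 1} = 7 - \frac{2 + U}{1 + t}$)
$k = - \frac{287}{4}$ ($k = \frac{5 - 3 + 7 \left(-5\right)}{1 - 5} - 80 = \frac{5 - 3 - 35}{-4} - 80 = \left(- \frac{1}{4}\right) \left(-33\right) - 80 = \frac{33}{4} - 80 = - \frac{287}{4} \approx -71.75$)
$\frac{F{\left(1 \right)}}{k} = \frac{3136}{- \frac{287}{4}} = 3136 \left(- \frac{4}{287}\right) = - \frac{1792}{41}$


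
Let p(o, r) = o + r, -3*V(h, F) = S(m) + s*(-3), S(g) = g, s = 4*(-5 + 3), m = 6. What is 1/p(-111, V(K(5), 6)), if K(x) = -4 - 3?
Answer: -1/121 ≈ -0.0082645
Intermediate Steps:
K(x) = -7
s = -8 (s = 4*(-2) = -8)
V(h, F) = -10 (V(h, F) = -(6 - 8*(-3))/3 = -(6 + 24)/3 = -⅓*30 = -10)
1/p(-111, V(K(5), 6)) = 1/(-111 - 10) = 1/(-121) = -1/121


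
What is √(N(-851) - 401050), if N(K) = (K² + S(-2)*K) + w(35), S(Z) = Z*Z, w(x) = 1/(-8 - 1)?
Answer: √2877722/3 ≈ 565.46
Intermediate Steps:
w(x) = -⅑ (w(x) = 1/(-9) = -⅑)
S(Z) = Z²
N(K) = -⅑ + K² + 4*K (N(K) = (K² + (-2)²*K) - ⅑ = (K² + 4*K) - ⅑ = -⅑ + K² + 4*K)
√(N(-851) - 401050) = √((-⅑ + (-851)² + 4*(-851)) - 401050) = √((-⅑ + 724201 - 3404) - 401050) = √(6487172/9 - 401050) = √(2877722/9) = √2877722/3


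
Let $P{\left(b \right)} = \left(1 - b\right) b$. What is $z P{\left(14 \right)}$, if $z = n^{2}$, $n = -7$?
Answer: $-8918$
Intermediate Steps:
$P{\left(b \right)} = b \left(1 - b\right)$
$z = 49$ ($z = \left(-7\right)^{2} = 49$)
$z P{\left(14 \right)} = 49 \cdot 14 \left(1 - 14\right) = 49 \cdot 14 \left(-13\right) = 49 \left(-182\right) = -8918$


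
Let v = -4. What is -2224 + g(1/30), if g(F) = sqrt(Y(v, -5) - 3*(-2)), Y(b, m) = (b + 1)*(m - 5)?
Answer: -2218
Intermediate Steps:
Y(b, m) = (1 + b)*(-5 + m)
g(F) = 6 (g(F) = sqrt((-5 - 5 - 5*(-4) - 4*(-5)) - 3*(-2)) = sqrt((-5 - 5 + 20 + 20) + 6) = sqrt(30 + 6) = sqrt(36) = 6)
-2224 + g(1/30) = -2224 + 6 = -2218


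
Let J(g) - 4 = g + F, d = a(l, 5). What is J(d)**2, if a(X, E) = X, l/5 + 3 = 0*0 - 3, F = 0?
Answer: 676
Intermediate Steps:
l = -30 (l = -15 + 5*(0*0 - 3) = -15 + 5*(0 - 3) = -15 + 5*(-3) = -15 - 15 = -30)
d = -30
J(g) = 4 + g (J(g) = 4 + (g + 0) = 4 + g)
J(d)**2 = (4 - 30)**2 = (-26)**2 = 676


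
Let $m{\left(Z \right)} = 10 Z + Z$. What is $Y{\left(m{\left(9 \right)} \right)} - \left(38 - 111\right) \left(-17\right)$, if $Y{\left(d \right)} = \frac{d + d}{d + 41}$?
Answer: $- \frac{86771}{70} \approx -1239.6$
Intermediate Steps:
$m{\left(Z \right)} = 11 Z$
$Y{\left(d \right)} = \frac{2 d}{41 + d}$
$Y{\left(m{\left(9 \right)} \right)} - \left(38 - 111\right) \left(-17\right) = \frac{2 \cdot 11 \cdot 9}{41 + 11 \cdot 9} - \left(38 - 111\right) \left(-17\right) = 2 \cdot 99 \frac{1}{41 + 99} - \left(-73\right) \left(-17\right) = 2 \cdot 99 \cdot \frac{1}{140} - 1241 = \frac{99}{70} - 1241 = - \frac{86771}{70}$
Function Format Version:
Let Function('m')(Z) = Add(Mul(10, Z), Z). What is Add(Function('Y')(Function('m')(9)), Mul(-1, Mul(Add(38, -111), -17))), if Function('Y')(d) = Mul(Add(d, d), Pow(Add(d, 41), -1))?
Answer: Rational(-86771, 70) ≈ -1239.6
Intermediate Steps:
Function('m')(Z) = Mul(11, Z)
Function('Y')(d) = Mul(2, d, Pow(Add(41, d), -1)) (Function('Y')(d) = Mul(Mul(2, d), Pow(Add(41, d), -1)) = Mul(2, d, Pow(Add(41, d), -1)))
Add(Function('Y')(Function('m')(9)), Mul(-1, Mul(Add(38, -111), -17))) = Add(Mul(2, Mul(11, 9), Pow(Add(41, Mul(11, 9)), -1)), Mul(-1, Mul(Add(38, -111), -17))) = Add(Mul(2, 99, Pow(Add(41, 99), -1)), Mul(-1, Mul(-73, -17))) = Add(Mul(2, 99, Pow(140, -1)), Mul(-1, 1241)) = Add(Mul(2, 99, Rational(1, 140)), -1241) = Add(Rational(99, 70), -1241) = Rational(-86771, 70)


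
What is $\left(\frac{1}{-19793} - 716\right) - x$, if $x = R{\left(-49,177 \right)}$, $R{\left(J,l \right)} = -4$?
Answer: $- \frac{14092617}{19793} \approx -712.0$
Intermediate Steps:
$x = -4$
$\left(\frac{1}{-19793} - 716\right) - x = \left(\frac{1}{-19793} - 716\right) - -4 = \left(- \frac{1}{19793} - 716\right) + 4 = - \frac{14171789}{19793} + 4 = - \frac{14092617}{19793}$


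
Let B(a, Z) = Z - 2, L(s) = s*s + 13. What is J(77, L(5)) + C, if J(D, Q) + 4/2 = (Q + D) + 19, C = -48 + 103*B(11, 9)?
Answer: 805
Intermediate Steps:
L(s) = 13 + s**2 (L(s) = s**2 + 13 = 13 + s**2)
B(a, Z) = -2 + Z
C = 673 (C = -48 + 103*(-2 + 9) = -48 + 103*7 = -48 + 721 = 673)
J(D, Q) = 17 + D + Q (J(D, Q) = -2 + ((Q + D) + 19) = -2 + ((D + Q) + 19) = -2 + (19 + D + Q) = 17 + D + Q)
J(77, L(5)) + C = (17 + 77 + (13 + 5**2)) + 673 = (17 + 77 + (13 + 25)) + 673 = (17 + 77 + 38) + 673 = 132 + 673 = 805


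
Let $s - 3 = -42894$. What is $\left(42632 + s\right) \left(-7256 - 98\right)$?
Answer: $1904686$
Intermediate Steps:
$s = -42891$ ($s = 3 - 42894 = -42891$)
$\left(42632 + s\right) \left(-7256 - 98\right) = \left(42632 - 42891\right) \left(-7256 - 98\right) = \left(-259\right) \left(-7354\right) = 1904686$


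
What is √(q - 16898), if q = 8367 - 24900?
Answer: I*√33431 ≈ 182.84*I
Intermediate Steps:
q = -16533
√(q - 16898) = √(-16533 - 16898) = √(-33431) = I*√33431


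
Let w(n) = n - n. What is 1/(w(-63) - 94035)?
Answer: -1/94035 ≈ -1.0634e-5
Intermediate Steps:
w(n) = 0
1/(w(-63) - 94035) = 1/(0 - 94035) = 1/(-94035) = -1/94035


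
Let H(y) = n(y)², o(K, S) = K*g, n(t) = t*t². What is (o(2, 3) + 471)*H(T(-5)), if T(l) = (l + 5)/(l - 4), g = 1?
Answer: 0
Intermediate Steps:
T(l) = (5 + l)/(-4 + l)
n(t) = t³
o(K, S) = K (o(K, S) = K*1 = K)
H(y) = y⁶ (H(y) = (y³)² = y⁶)
(o(2, 3) + 471)*H(T(-5)) = (2 + 471)*((5 - 5)/(-4 - 5))⁶ = 473*(0/(-9))⁶ = 473*(-⅑*0)⁶ = 473*0⁶ = 473*0 = 0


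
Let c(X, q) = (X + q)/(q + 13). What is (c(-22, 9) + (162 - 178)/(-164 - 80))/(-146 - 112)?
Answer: 235/115412 ≈ 0.0020362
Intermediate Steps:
c(X, q) = (X + q)/(13 + q)
(c(-22, 9) + (162 - 178)/(-164 - 80))/(-146 - 112) = ((-22 + 9)/(13 + 9) + (162 - 178)/(-164 - 80))/(-146 - 112) = (-13/22 - 16/(-244))/(-258) = ((1/22)*(-13) - 16*(-1/244))*(-1/258) = (-13/22 + 4/61)*(-1/258) = -705/1342*(-1/258) = 235/115412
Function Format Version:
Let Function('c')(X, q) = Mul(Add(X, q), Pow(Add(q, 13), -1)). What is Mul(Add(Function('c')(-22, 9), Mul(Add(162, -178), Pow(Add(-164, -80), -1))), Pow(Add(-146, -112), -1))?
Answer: Rational(235, 115412) ≈ 0.0020362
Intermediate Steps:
Function('c')(X, q) = Mul(Pow(Add(13, q), -1), Add(X, q)) (Function('c')(X, q) = Mul(Add(X, q), Pow(Add(13, q), -1)) = Mul(Pow(Add(13, q), -1), Add(X, q)))
Mul(Add(Function('c')(-22, 9), Mul(Add(162, -178), Pow(Add(-164, -80), -1))), Pow(Add(-146, -112), -1)) = Mul(Add(Mul(Pow(Add(13, 9), -1), Add(-22, 9)), Mul(Add(162, -178), Pow(Add(-164, -80), -1))), Pow(Add(-146, -112), -1)) = Mul(Add(Mul(Pow(22, -1), -13), Mul(-16, Pow(-244, -1))), Pow(-258, -1)) = Mul(Add(Mul(Rational(1, 22), -13), Mul(-16, Rational(-1, 244))), Rational(-1, 258)) = Mul(Add(Rational(-13, 22), Rational(4, 61)), Rational(-1, 258)) = Mul(Rational(-705, 1342), Rational(-1, 258)) = Rational(235, 115412)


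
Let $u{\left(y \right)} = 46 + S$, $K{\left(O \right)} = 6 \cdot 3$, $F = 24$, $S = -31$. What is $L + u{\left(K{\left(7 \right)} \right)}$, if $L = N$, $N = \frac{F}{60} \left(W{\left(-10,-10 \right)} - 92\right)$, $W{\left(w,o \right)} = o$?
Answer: $- \frac{129}{5} \approx -25.8$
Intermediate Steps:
$N = - \frac{204}{5}$ ($N = \frac{24}{60} \left(-10 - 92\right) = 24 \cdot \frac{1}{60} \left(-102\right) = \frac{2}{5} \left(-102\right) = - \frac{204}{5} \approx -40.8$)
$K{\left(O \right)} = 18$
$L = - \frac{204}{5} \approx -40.8$
$u{\left(y \right)} = 15$ ($u{\left(y \right)} = 46 - 31 = 15$)
$L + u{\left(K{\left(7 \right)} \right)} = - \frac{204}{5} + 15 = - \frac{129}{5}$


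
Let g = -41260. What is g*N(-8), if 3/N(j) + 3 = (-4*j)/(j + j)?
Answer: 24756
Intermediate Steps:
N(j) = -3/5 (N(j) = 3/(-3 + (-4*j)/(j + j)) = 3/(-3 + (-4*j)/((2*j))) = 3/(-3 + (-4*j)*(1/(2*j))) = 3/(-3 - 2) = 3/(-5) = 3*(-1/5) = -3/5)
g*N(-8) = -41260*(-3/5) = 24756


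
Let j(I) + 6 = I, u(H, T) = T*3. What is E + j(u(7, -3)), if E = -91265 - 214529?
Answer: -305809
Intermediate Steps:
u(H, T) = 3*T
j(I) = -6 + I
E = -305794
E + j(u(7, -3)) = -305794 + (-6 + 3*(-3)) = -305794 + (-6 - 9) = -305794 - 15 = -305809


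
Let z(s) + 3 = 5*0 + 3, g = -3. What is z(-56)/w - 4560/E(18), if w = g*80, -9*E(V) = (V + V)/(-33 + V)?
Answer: -17100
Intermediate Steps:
z(s) = 0 (z(s) = -3 + (5*0 + 3) = -3 + (0 + 3) = -3 + 3 = 0)
E(V) = -2*V/(9*(-33 + V)) (E(V) = -(V + V)/(9*(-33 + V)) = -2*V/(9*(-33 + V)))
w = -240 (w = -3*80 = -240)
z(-56)/w - 4560/E(18) = 0/(-240) - 4560/((-2*18/(-297 + 9*18))) = 0*(-1/240) - 4560/((-2*18/(-297 + 162))) = 0 - 4560/((-2*18/(-135))) = 0 - 4560/((-2*18*(-1/135))) = 0 - 4560/4/15 = 0 - 4560*15/4 = 0 - 17100 = -17100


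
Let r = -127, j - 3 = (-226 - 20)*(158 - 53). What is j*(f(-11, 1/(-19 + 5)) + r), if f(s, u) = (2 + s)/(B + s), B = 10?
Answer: 3047586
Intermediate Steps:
f(s, u) = (2 + s)/(10 + s)
j = -25827 (j = 3 + (-226 - 20)*(158 - 53) = 3 - 246*105 = 3 - 25830 = -25827)
j*(f(-11, 1/(-19 + 5)) + r) = -25827*((2 - 11)/(10 - 11) - 127) = -25827*(-9/(-1) - 127) = -25827*(-1*(-9) - 127) = -25827*(9 - 127) = -25827*(-118) = 3047586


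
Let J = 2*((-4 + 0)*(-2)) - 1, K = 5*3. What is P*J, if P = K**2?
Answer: 3375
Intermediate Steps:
K = 15
J = 15 (J = 2*(-4*(-2)) - 1 = 2*8 - 1 = 16 - 1 = 15)
P = 225 (P = 15**2 = 225)
P*J = 225*15 = 3375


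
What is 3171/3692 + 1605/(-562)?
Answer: -2071779/1037452 ≈ -1.9970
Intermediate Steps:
3171/3692 + 1605/(-562) = 3171*(1/3692) + 1605*(-1/562) = 3171/3692 - 1605/562 = -2071779/1037452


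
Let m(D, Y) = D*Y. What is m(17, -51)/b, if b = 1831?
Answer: -867/1831 ≈ -0.47351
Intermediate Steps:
m(17, -51)/b = (17*(-51))/1831 = -867*1/1831 = -867/1831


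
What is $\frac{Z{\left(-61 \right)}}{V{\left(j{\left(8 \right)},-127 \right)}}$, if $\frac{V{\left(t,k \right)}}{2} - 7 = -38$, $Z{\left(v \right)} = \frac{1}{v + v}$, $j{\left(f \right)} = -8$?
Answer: $\frac{1}{7564} \approx 0.00013221$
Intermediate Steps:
$Z{\left(v \right)} = \frac{1}{2 v}$
$V{\left(t,k \right)} = -62$ ($V{\left(t,k \right)} = 14 + 2 \left(-38\right) = 14 - 76 = -62$)
$\frac{Z{\left(-61 \right)}}{V{\left(j{\left(8 \right)},-127 \right)}} = \frac{\frac{1}{2} \frac{1}{-61}}{-62} = \frac{1}{2} \left(- \frac{1}{61}\right) \left(- \frac{1}{62}\right) = \left(- \frac{1}{122}\right) \left(- \frac{1}{62}\right) = \frac{1}{7564}$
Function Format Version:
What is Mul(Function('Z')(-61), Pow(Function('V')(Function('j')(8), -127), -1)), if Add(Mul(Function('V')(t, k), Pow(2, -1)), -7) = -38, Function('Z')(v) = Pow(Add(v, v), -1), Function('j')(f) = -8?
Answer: Rational(1, 7564) ≈ 0.00013221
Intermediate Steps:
Function('Z')(v) = Mul(Rational(1, 2), Pow(v, -1)) (Function('Z')(v) = Pow(Mul(2, v), -1) = Mul(Rational(1, 2), Pow(v, -1)))
Function('V')(t, k) = -62 (Function('V')(t, k) = Add(14, Mul(2, -38)) = Add(14, -76) = -62)
Mul(Function('Z')(-61), Pow(Function('V')(Function('j')(8), -127), -1)) = Mul(Mul(Rational(1, 2), Pow(-61, -1)), Pow(-62, -1)) = Mul(Mul(Rational(1, 2), Rational(-1, 61)), Rational(-1, 62)) = Mul(Rational(-1, 122), Rational(-1, 62)) = Rational(1, 7564)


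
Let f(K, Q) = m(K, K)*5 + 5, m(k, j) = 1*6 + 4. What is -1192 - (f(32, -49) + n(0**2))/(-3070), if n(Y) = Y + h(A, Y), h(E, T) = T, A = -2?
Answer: -731877/614 ≈ -1192.0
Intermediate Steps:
n(Y) = 2*Y (n(Y) = Y + Y = 2*Y)
m(k, j) = 10 (m(k, j) = 6 + 4 = 10)
f(K, Q) = 55 (f(K, Q) = 10*5 + 5 = 50 + 5 = 55)
-1192 - (f(32, -49) + n(0**2))/(-3070) = -1192 - (55 + 2*0**2)/(-3070) = -1192 - (55 + 2*0)*(-1)/3070 = -1192 - (55 + 0)*(-1)/3070 = -1192 - 55*(-1)/3070 = -1192 - 1*(-11/614) = -1192 + 11/614 = -731877/614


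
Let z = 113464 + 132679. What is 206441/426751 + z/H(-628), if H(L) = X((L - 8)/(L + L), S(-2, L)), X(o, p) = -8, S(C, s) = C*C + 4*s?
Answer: -105040119865/3414008 ≈ -30767.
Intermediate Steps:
z = 246143
S(C, s) = C**2 + 4*s
H(L) = -8
206441/426751 + z/H(-628) = 206441/426751 + 246143/(-8) = 206441*(1/426751) + 246143*(-1/8) = 206441/426751 - 246143/8 = -105040119865/3414008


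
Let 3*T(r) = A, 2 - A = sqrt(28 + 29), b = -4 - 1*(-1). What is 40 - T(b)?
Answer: 118/3 + sqrt(57)/3 ≈ 41.850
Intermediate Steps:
b = -3 (b = -4 + 1 = -3)
A = 2 - sqrt(57) (A = 2 - sqrt(28 + 29) = 2 - sqrt(57) ≈ -5.5498)
T(r) = 2/3 - sqrt(57)/3 (T(r) = (2 - sqrt(57))/3 = 2/3 - sqrt(57)/3)
40 - T(b) = 40 - (2/3 - sqrt(57)/3) = 40 + (-2/3 + sqrt(57)/3) = 118/3 + sqrt(57)/3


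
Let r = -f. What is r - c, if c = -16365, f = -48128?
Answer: 64493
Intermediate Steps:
r = 48128 (r = -1*(-48128) = 48128)
r - c = 48128 - 1*(-16365) = 48128 + 16365 = 64493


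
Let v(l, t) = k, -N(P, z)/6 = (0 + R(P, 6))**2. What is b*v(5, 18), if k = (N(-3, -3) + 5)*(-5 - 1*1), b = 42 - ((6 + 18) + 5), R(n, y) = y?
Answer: 16458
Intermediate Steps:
N(P, z) = -216 (N(P, z) = -6*(0 + 6)**2 = -6*6**2 = -6*36 = -216)
b = 13 (b = 42 - (24 + 5) = 42 - 1*29 = 42 - 29 = 13)
k = 1266 (k = (-216 + 5)*(-5 - 1*1) = -211*(-5 - 1) = -211*(-6) = 1266)
v(l, t) = 1266
b*v(5, 18) = 13*1266 = 16458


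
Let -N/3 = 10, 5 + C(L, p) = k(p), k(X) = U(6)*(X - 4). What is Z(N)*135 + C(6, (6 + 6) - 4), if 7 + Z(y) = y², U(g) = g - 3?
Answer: 120562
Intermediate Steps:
U(g) = -3 + g
k(X) = -12 + 3*X (k(X) = (-3 + 6)*(X - 4) = 3*(-4 + X) = -12 + 3*X)
C(L, p) = -17 + 3*p (C(L, p) = -5 + (-12 + 3*p) = -17 + 3*p)
N = -30 (N = -3*10 = -30)
Z(y) = -7 + y²
Z(N)*135 + C(6, (6 + 6) - 4) = (-7 + (-30)²)*135 + (-17 + 3*((6 + 6) - 4)) = (-7 + 900)*135 + (-17 + 3*(12 - 4)) = 893*135 + (-17 + 3*8) = 120555 + (-17 + 24) = 120555 + 7 = 120562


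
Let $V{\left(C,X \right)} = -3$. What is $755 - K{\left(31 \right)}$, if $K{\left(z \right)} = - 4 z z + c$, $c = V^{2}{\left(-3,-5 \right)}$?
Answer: $4590$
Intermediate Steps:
$c = 9$ ($c = \left(-3\right)^{2} = 9$)
$K{\left(z \right)} = 9 - 4 z^{2}$ ($K{\left(z \right)} = - 4 z z + 9 = - 4 z^{2} + 9 = 9 - 4 z^{2}$)
$755 - K{\left(31 \right)} = 755 - \left(9 - 4 \cdot 31^{2}\right) = 755 - \left(9 - 3844\right) = 755 - -3835 = 755 + 3835 = 4590$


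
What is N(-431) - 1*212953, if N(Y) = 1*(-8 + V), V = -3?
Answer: -212964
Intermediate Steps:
N(Y) = -11 (N(Y) = 1*(-8 - 3) = 1*(-11) = -11)
N(-431) - 1*212953 = -11 - 1*212953 = -11 - 212953 = -212964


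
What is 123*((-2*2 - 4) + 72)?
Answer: 7872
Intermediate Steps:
123*((-2*2 - 4) + 72) = 123*((-4 - 4) + 72) = 123*(-8 + 72) = 123*64 = 7872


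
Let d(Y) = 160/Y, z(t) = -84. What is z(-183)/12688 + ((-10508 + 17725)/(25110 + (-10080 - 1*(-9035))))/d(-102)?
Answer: -301984431/1526683600 ≈ -0.19780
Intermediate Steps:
z(-183)/12688 + ((-10508 + 17725)/(25110 + (-10080 - 1*(-9035))))/d(-102) = -84/12688 + ((-10508 + 17725)/(25110 + (-10080 - 1*(-9035))))/((160/(-102))) = -84*1/12688 + (7217/(25110 + (-10080 + 9035)))/((160*(-1/102))) = -21/3172 + (7217/(25110 - 1045))/(-80/51) = -21/3172 + (7217/24065)*(-51/80) = -21/3172 - 368067/1925200 = -301984431/1526683600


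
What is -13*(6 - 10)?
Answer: 52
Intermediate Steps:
-13*(6 - 10) = -13*(-4) = 52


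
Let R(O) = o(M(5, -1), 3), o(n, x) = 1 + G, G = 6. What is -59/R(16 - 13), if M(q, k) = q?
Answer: -59/7 ≈ -8.4286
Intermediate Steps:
o(n, x) = 7 (o(n, x) = 1 + 6 = 7)
R(O) = 7
-59/R(16 - 13) = -59/7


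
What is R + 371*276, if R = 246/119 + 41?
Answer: 12190249/119 ≈ 1.0244e+5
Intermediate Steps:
R = 5125/119 (R = 246*(1/119) + 41 = 246/119 + 41 = 5125/119 ≈ 43.067)
R + 371*276 = 5125/119 + 371*276 = 5125/119 + 102396 = 12190249/119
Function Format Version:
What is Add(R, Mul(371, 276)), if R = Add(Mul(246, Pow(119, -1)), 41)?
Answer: Rational(12190249, 119) ≈ 1.0244e+5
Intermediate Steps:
R = Rational(5125, 119) (R = Add(Mul(246, Rational(1, 119)), 41) = Add(Rational(246, 119), 41) = Rational(5125, 119) ≈ 43.067)
Add(R, Mul(371, 276)) = Add(Rational(5125, 119), Mul(371, 276)) = Add(Rational(5125, 119), 102396) = Rational(12190249, 119)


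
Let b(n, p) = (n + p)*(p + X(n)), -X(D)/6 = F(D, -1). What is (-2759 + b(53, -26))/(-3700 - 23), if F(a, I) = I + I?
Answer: 3137/3723 ≈ 0.84260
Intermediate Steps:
F(a, I) = 2*I
X(D) = 12 (X(D) = -12*(-1) = -6*(-2) = 12)
b(n, p) = (12 + p)*(n + p) (b(n, p) = (n + p)*(p + 12) = (n + p)*(12 + p) = (12 + p)*(n + p))
(-2759 + b(53, -26))/(-3700 - 23) = (-2759 + ((-26)**2 + 12*53 + 12*(-26) + 53*(-26)))/(-3700 - 23) = (-2759 + (676 + 636 - 312 - 1378))/(-3723) = (-2759 - 378)*(-1/3723) = -3137*(-1/3723) = 3137/3723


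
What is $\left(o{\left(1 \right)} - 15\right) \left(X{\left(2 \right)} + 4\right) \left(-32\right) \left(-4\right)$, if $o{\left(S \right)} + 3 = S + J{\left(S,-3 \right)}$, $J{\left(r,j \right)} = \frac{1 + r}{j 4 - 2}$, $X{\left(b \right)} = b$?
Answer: $- \frac{92160}{7} \approx -13166.0$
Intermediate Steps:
$J{\left(r,j \right)} = \frac{1 + r}{-2 + 4 j}$ ($J{\left(r,j \right)} = \frac{1 + r}{4 j - 2} = \frac{1 + r}{-2 + 4 j}$)
$o{\left(S \right)} = - \frac{43}{14} + \frac{13 S}{14}$ ($o{\left(S \right)} = -3 + \left(S + \frac{1 + S}{2 \left(-1 + 2 \left(-3\right)\right)}\right) = -3 + \left(S + \frac{1 + S}{2 \left(-1 - 6\right)}\right) = -3 + \left(S + \frac{1 + S}{2 \left(-7\right)}\right) = -3 + \left(S + \frac{1}{2} \left(- \frac{1}{7}\right) \left(1 + S\right)\right) = -3 + \left(S - \left(\frac{1}{14} + \frac{S}{14}\right)\right) = -3 + \left(- \frac{1}{14} + \frac{13 S}{14}\right) = - \frac{43}{14} + \frac{13 S}{14}$)
$\left(o{\left(1 \right)} - 15\right) \left(X{\left(2 \right)} + 4\right) \left(-32\right) \left(-4\right) = \left(\left(- \frac{43}{14} + \frac{13}{14} \cdot 1\right) - 15\right) \left(2 + 4\right) \left(-32\right) \left(-4\right) = \left(\left(- \frac{43}{14} + \frac{13}{14}\right) - 15\right) 6 \left(-32\right) \left(-4\right) = \left(- \frac{15}{7} - 15\right) 6 \left(-32\right) \left(-4\right) = \left(- \frac{120}{7}\right) 6 \left(-32\right) \left(-4\right) = \left(- \frac{720}{7}\right) \left(-32\right) \left(-4\right) = \frac{23040}{7} \left(-4\right) = - \frac{92160}{7}$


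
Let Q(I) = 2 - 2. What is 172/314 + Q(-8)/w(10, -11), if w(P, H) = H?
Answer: 86/157 ≈ 0.54777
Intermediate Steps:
Q(I) = 0
172/314 + Q(-8)/w(10, -11) = 172/314 + 0/(-11) = 172*(1/314) + 0*(-1/11) = 86/157 + 0 = 86/157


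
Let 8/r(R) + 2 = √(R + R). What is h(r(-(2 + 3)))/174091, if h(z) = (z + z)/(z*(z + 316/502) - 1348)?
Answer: 1004*(-3*I + 2*√10)/(522273*(-734742*I + 27737*√10)) ≈ 9.6865e-9 + 1.5391e-8*I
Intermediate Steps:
r(R) = 8/(-2 + √2*√R) (r(R) = 8/(-2 + √(R + R)) = 8/(-2 + √(2*R)) = 8/(-2 + √2*√R))
h(z) = 2*z/(-1348 + z*(158/251 + z)) (h(z) = (2*z)/(z*(z + 316*(1/502)) - 1348) = (2*z)/(z*(z + 158/251) - 1348) = (2*z)/(z*(158/251 + z) - 1348) = (2*z)/(-1348 + z*(158/251 + z)) = 2*z/(-1348 + z*(158/251 + z)))
h(r(-(2 + 3)))/174091 = (502*(8/(-2 + √2*√(-(2 + 3))))/(-338348 + 158*(8/(-2 + √2*√(-(2 + 3)))) + 251*(8/(-2 + √2*√(-(2 + 3))))²))/174091 = (502*(8/(-2 + √2*√(-1*5)))/(-338348 + 158*(8/(-2 + √2*√(-1*5))) + 251*(8/(-2 + √2*√(-1*5)))²))*(1/174091) = (502*(8/(-2 + √2*√(-5)))/(-338348 + 158*(8/(-2 + √2*√(-5))) + 251*(8/(-2 + √2*√(-5)))²))*(1/174091) = (502*(8/(-2 + √2*(I*√5)))/(-338348 + 158*(8/(-2 + √2*(I*√5))) + 251*(8/(-2 + √2*(I*√5)))²))*(1/174091) = (502*(8/(-2 + I*√10))/(-338348 + 158*(8/(-2 + I*√10)) + 251*(8/(-2 + I*√10))²))*(1/174091) = (502*(8/(-2 + I*√10))/(-338348 + 1264/(-2 + I*√10) + 251*(64/(-2 + I*√10)²)))*(1/174091) = (502*(8/(-2 + I*√10))/(-338348 + 1264/(-2 + I*√10) + 16064/(-2 + I*√10)²))*(1/174091) = (4016/((-2 + I*√10)*(-338348 + 1264/(-2 + I*√10) + 16064/(-2 + I*√10)²)))*(1/174091) = 4016/(174091*(-2 + I*√10)*(-338348 + 1264/(-2 + I*√10) + 16064/(-2 + I*√10)²))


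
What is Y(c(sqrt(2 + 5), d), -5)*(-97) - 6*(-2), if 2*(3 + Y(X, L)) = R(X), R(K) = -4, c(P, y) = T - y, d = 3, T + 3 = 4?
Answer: 497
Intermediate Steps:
T = 1 (T = -3 + 4 = 1)
c(P, y) = 1 - y
Y(X, L) = -5 (Y(X, L) = -3 + (1/2)*(-4) = -3 - 2 = -5)
Y(c(sqrt(2 + 5), d), -5)*(-97) - 6*(-2) = -5*(-97) - 6*(-2) = 485 + 12 = 497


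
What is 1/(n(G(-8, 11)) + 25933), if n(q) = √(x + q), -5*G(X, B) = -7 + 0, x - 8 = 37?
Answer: 129665/3362602213 - 2*√290/3362602213 ≈ 3.8551e-5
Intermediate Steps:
x = 45 (x = 8 + 37 = 45)
G(X, B) = 7/5 (G(X, B) = -(-7 + 0)/5 = -⅕*(-7) = 7/5)
n(q) = √(45 + q)
1/(n(G(-8, 11)) + 25933) = 1/(√(45 + 7/5) + 25933) = 1/(√(232/5) + 25933) = 1/(2*√290/5 + 25933) = 1/(25933 + 2*√290/5)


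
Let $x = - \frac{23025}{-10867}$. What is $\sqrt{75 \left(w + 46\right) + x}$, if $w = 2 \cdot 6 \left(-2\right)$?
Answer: $\frac{5 \sqrt{7804059981}}{10867} \approx 40.646$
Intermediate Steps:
$w = -24$ ($w = 12 \left(-2\right) = -24$)
$x = \frac{23025}{10867}$ ($x = \left(-23025\right) \left(- \frac{1}{10867}\right) = \frac{23025}{10867} \approx 2.1188$)
$\sqrt{75 \left(w + 46\right) + x} = \sqrt{75 \left(-24 + 46\right) + \frac{23025}{10867}} = \sqrt{75 \cdot 22 + \frac{23025}{10867}} = \sqrt{1650 + \frac{23025}{10867}} = \sqrt{\frac{17953575}{10867}} = \frac{5 \sqrt{7804059981}}{10867}$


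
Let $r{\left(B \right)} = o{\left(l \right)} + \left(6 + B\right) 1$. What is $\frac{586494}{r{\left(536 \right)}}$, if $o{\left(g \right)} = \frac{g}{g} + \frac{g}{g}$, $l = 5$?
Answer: $\frac{293247}{272} \approx 1078.1$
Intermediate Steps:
$o{\left(g \right)} = 2$ ($o{\left(g \right)} = 1 + 1 = 2$)
$r{\left(B \right)} = 8 + B$ ($r{\left(B \right)} = 2 + \left(6 + B\right) 1 = 2 + \left(6 + B\right) = 8 + B$)
$\frac{586494}{r{\left(536 \right)}} = \frac{586494}{8 + 536} = \frac{586494}{544} = 586494 \cdot \frac{1}{544} = \frac{293247}{272}$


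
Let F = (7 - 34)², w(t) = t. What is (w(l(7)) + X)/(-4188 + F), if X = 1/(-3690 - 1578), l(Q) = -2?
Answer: 10537/18222012 ≈ 0.00057826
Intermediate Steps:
F = 729 (F = (-27)² = 729)
X = -1/5268 (X = 1/(-5268) = -1/5268 ≈ -0.00018983)
(w(l(7)) + X)/(-4188 + F) = (-2 - 1/5268)/(-4188 + 729) = -10537/5268/(-3459) = -10537/5268*(-1/3459) = 10537/18222012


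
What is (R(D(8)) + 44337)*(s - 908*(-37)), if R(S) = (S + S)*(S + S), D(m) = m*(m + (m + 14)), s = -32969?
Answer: 172260099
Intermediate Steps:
D(m) = m*(14 + 2*m) (D(m) = m*(m + (14 + m)) = m*(14 + 2*m))
R(S) = 4*S**2 (R(S) = (2*S)*(2*S) = 4*S**2)
(R(D(8)) + 44337)*(s - 908*(-37)) = (4*(2*8*(7 + 8))**2 + 44337)*(-32969 - 908*(-37)) = (4*(2*8*15)**2 + 44337)*(-32969 + 33596) = (4*240**2 + 44337)*627 = (4*57600 + 44337)*627 = (230400 + 44337)*627 = 274737*627 = 172260099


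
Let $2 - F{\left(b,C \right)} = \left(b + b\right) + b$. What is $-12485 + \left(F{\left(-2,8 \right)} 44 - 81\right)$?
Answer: $-12214$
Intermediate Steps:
$F{\left(b,C \right)} = 2 - 3 b$ ($F{\left(b,C \right)} = 2 - \left(\left(b + b\right) + b\right) = 2 - \left(2 b + b\right) = 2 - 3 b$)
$-12485 + \left(F{\left(-2,8 \right)} 44 - 81\right) = -12485 - \left(81 - \left(2 - -6\right) 44\right) = -12485 - \left(81 - \left(2 + 6\right) 44\right) = -12485 + \left(8 \cdot 44 - 81\right) = -12485 + \left(352 - 81\right) = -12485 + 271 = -12214$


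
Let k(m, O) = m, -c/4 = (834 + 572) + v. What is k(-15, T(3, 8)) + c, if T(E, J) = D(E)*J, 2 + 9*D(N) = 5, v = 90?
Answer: -5999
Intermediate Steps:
c = -5984 (c = -4*((834 + 572) + 90) = -4*(1406 + 90) = -4*1496 = -5984)
D(N) = ⅓ (D(N) = -2/9 + (⅑)*5 = -2/9 + 5/9 = ⅓)
T(E, J) = J/3
k(-15, T(3, 8)) + c = -15 - 5984 = -5999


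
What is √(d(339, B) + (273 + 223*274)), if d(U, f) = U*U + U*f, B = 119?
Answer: √216637 ≈ 465.44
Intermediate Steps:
d(U, f) = U² + U*f
√(d(339, B) + (273 + 223*274)) = √(339*(339 + 119) + (273 + 223*274)) = √(339*458 + (273 + 61102)) = √(155262 + 61375) = √216637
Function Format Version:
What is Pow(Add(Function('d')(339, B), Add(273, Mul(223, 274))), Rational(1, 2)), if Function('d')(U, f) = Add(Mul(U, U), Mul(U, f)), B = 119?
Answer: Pow(216637, Rational(1, 2)) ≈ 465.44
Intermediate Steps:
Function('d')(U, f) = Add(Pow(U, 2), Mul(U, f))
Pow(Add(Function('d')(339, B), Add(273, Mul(223, 274))), Rational(1, 2)) = Pow(Add(Mul(339, Add(339, 119)), Add(273, Mul(223, 274))), Rational(1, 2)) = Pow(Add(Mul(339, 458), Add(273, 61102)), Rational(1, 2)) = Pow(Add(155262, 61375), Rational(1, 2)) = Pow(216637, Rational(1, 2))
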